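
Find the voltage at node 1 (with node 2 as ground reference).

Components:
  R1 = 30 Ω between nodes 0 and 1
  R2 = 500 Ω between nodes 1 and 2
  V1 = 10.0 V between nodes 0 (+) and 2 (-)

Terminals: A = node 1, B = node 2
Nodal analysis, taking node 2 as the 0 V reference.
Source V1 fixes V_0 = 10 V.
KCL at each unknown node (sum of currents leaving = 0; resistances in Ω):
  Node 1: (V_1 - 10)/30 + (V_1 - 0)/500 = 0
Collecting terms: 0.03533 × V_1 = 0.3333  =>  V_1 = 9.434 V
The requested potential is V_1 = 9.434 V.

Final answer: V_1 = 9.434 V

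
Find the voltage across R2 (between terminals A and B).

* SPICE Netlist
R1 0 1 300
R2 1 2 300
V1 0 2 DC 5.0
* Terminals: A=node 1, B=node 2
R1 and R2 are in series across V1 (node 0 → node 1 → node 2), and the output A–B is taken across R2, so this is a voltage divider.
Series current: I = V1/(R1 + R2) = 5/(300 + 300) = 5/600 = 0.008333 A
V_R2 = I × R2 = V1 × R2/(R1 + R2) = 5 × 300/600 = 2.5 V

Final answer: 2.5 V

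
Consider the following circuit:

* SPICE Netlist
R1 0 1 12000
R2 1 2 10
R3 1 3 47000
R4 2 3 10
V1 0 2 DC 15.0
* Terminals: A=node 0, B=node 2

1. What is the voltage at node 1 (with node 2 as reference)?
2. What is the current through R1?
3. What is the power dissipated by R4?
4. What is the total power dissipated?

Nodal analysis, taking node 2 as the 0 V reference.
Source V1 fixes V_0 = 15 V.
KCL at each unknown node (sum of currents leaving = 0; resistances in Ω):
  Node 1: (V_1 - 15)/12000 + (V_1 - 0)/10 + (V_1 - V_3)/47000 = 0
  Node 3: (V_3 - V_1)/47000 + (V_3 - 0)/10 = 0
Collecting terms (coefficients in siemens):
  0.1001·V_1 - 0.00002128·V_3 = 0.00125
  0.1·V_3 - 0.00002128·V_1 = 0
Determinant D = (0.1001)(0.1) - (-0.00002128)(-0.00002128) = 0.01001
V_1 = [(0.00125)(0.1) - (-0.00002128)(0)]/D = 0.01249 V
V_3 = [(0.1001)(0) - (0.00125)(-0.00002128)]/D = 0.000002656 V
Part 1:
  Read off the nodal solution: V_1 = 0.01249 V
Part 2:
  I_R1 = (V_0 - V_1)/R1 = (15 - 0.01249)/12000 = 0.001249 A
  Magnitude: I_R1 = 0.001249 A
Part 3:
  I_R4 = (V_2 - V_3)/R4 = (0 - 0.000002656)/10 = -0.0000002656 A
  P_R4 = I_R4² × R4 = (-0.0000002656)² × 10 = 0.0000000000007056 W
Part 4:
  Power in each resistor, P = (ΔV)²/R:
    P_R1 = (15 - 0.01249)²/12000 = 0.01872 W
    P_R2 = (0.01249 - 0)²/10 = 0.00001559 W
    P_R3 = (0.01249 - 0.000002656)²/47000 = 0.000000003316 W
    P_R4 = (0 - 0.000002656)²/10 = 0.0000000000007056 W
  P_total = P_R1 + P_R2 + P_R3 + P_R4 = 0.01873 W

Final answers:
1. V_1 = 0.01249 V
2. I_R1 = 0.001249 A
3. P_R4 = 7.056e-13 W
4. P_total = 0.01873 W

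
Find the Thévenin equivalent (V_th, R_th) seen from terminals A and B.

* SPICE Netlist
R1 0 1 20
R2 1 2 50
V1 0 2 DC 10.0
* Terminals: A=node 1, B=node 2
Step 1 — V_th is the open-circuit voltage V_A - V_B (nothing connected across the terminals).
Nodal analysis, taking node 2 as the 0 V reference.
Source V1 fixes V_0 = 10 V.
KCL at each unknown node (sum of currents leaving = 0; resistances in Ω):
  Node 1: (V_1 - 10)/20 + (V_1 - 0)/50 = 0
Collecting terms: 0.07 × V_1 = 0.5  =>  V_1 = 7.143 V
V_th = V_1 - V_2 = 7.143 - 0 = 7.143 V
Step 2 — R_th: zero the source — replace V1 by a short circuit (node 2 merges into node 0) — and find the resistance seen between A (node 1) and B (node 0).
Reduce the network between node 1 (A) and node 0 (B) by series/parallel combination:
  Rp1 = R1 ‖ R2 (parallel, both between nodes 0 and 1) = 1/(1/20 + 1/50) = 14.29 Ω
R_th = 14.29 Ω

Final answer: V_th = 7.143 V, R_th = 14.29 Ω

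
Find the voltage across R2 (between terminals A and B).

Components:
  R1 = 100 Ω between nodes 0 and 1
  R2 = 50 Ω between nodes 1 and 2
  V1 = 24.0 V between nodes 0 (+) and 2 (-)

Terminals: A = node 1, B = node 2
R1 and R2 are in series across V1 (node 0 → node 1 → node 2), and the output A–B is taken across R2, so this is a voltage divider.
Series current: I = V1/(R1 + R2) = 24/(100 + 50) = 24/150 = 0.16 A
V_R2 = I × R2 = V1 × R2/(R1 + R2) = 24 × 50/150 = 8 V

Final answer: 8 V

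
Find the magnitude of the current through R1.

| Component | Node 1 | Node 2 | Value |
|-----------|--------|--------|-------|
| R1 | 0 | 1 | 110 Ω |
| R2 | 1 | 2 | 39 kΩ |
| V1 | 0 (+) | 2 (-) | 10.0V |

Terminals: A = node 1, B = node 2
Nodal analysis, taking node 2 as the 0 V reference.
Source V1 fixes V_0 = 10 V.
KCL at each unknown node (sum of currents leaving = 0; resistances in Ω):
  Node 1: (V_1 - 10)/110 + (V_1 - 0)/39000 = 0
Collecting terms: 0.009117 × V_1 = 0.09091  =>  V_1 = 9.972 V
I_R1 = (V_0 - V_1)/R1 = (10 - 9.972)/110 = 0.0002557 A
|I_R1| = 0.0002557 A

Final answer: |I_R1| = 0.0002557 A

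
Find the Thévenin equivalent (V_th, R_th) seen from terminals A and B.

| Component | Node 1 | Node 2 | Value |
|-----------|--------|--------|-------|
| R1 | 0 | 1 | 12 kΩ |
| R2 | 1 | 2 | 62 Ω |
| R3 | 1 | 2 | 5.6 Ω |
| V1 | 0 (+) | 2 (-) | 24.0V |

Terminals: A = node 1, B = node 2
Step 1 — V_th is the open-circuit voltage V_A - V_B (nothing connected across the terminals).
Nodal analysis, taking node 2 as the 0 V reference.
Source V1 fixes V_0 = 24 V.
KCL at each unknown node (sum of currents leaving = 0; resistances in Ω):
  Node 1: (V_1 - 24)/12000 + (V_1 - 0)/62 + (V_1 - 0)/5.6 = 0
Collecting terms: 0.1948 × V_1 = 0.002  =>  V_1 = 0.01027 V
V_th = V_1 - V_2 = 0.01027 - 0 = 0.01027 V
Step 2 — R_th: zero the source — replace V1 by a short circuit (node 2 merges into node 0) — and find the resistance seen between A (node 1) and B (node 0).
Reduce the network between node 1 (A) and node 0 (B) by series/parallel combination:
  Rp1 = R1 ‖ R2 ‖ R3 (parallel, all between nodes 0 and 1) = 1/(1/12000 + 1/62 + 1/5.6) = 5.134 Ω
R_th = 5.134 Ω

Final answer: V_th = 0.01027 V, R_th = 5.134 Ω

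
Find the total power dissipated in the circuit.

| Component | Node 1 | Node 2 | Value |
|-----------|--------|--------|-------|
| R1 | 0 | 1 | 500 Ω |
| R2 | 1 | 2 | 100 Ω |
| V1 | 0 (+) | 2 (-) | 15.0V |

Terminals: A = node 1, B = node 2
Nodal analysis, taking node 2 as the 0 V reference.
Source V1 fixes V_0 = 15 V.
KCL at each unknown node (sum of currents leaving = 0; resistances in Ω):
  Node 1: (V_1 - 15)/500 + (V_1 - 0)/100 = 0
Collecting terms: 0.012 × V_1 = 0.03  =>  V_1 = 2.5 V
Power in each resistor, P = (ΔV)²/R:
  P_R1 = (15 - 2.5)²/500 = 0.3125 W
  P_R2 = (2.5 - 0)²/100 = 0.0625 W
P_total = P_R1 + P_R2 = 0.375 W

Final answer: 0.375 W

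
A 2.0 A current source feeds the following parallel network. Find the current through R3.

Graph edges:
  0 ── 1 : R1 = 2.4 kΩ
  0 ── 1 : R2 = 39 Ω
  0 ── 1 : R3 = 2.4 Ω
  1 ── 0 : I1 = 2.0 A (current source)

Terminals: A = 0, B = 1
All resistors sit directly between nodes 0 and 1, so they are in parallel and share one voltage V; the full source current 2 A splits among them.
1/R_par = 1/2400 + 1/39 + 1/2.4 = 0.4427 S  =>  R_par = 2.259 Ω
V = I × R_par = 2 × 2.259 = 4.517 V
I_R3 = V/R3 = 4.517/2.4 = 1.882 A

Final answer: 1.882 A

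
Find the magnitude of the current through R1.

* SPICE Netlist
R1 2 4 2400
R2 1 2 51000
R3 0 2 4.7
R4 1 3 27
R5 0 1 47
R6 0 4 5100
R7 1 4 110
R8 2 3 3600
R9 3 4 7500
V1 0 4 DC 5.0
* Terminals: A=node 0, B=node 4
Nodal analysis, taking node 4 as the 0 V reference.
Source V1 fixes V_0 = 5 V.
KCL at each unknown node (sum of currents leaving = 0; resistances in Ω):
  Node 1: (V_1 - V_2)/51000 + (V_1 - V_3)/27 + (V_1 - 5)/47 + (V_1 - 0)/110 = 0
  Node 2: (V_2 - 0)/2400 + (V_2 - V_1)/51000 + (V_2 - 5)/4.7 + (V_2 - V_3)/3600 = 0
  Node 3: (V_3 - V_1)/27 + (V_3 - V_2)/3600 + (V_3 - 0)/7500 = 0
Collecting terms (coefficients in siemens):
  0.06742·V_1 - 0.00001961·V_2 - 0.03704·V_3 = 0.1064
  0.2135·V_2 - 0.00001961·V_1 - 0.0002778·V_3 = 1.064
  0.03745·V_3 - 0.03704·V_1 - 0.0002778·V_2 = 0
Solving these 3 simultaneous equations (Gaussian elimination) gives:
  V_1 = 3.502 V, V_2 = 4.988 V, V_3 = 3.501 V
I_R1 = (V_2 - V_4)/R1 = (4.988 - 0)/2400 = 0.002078 A
|I_R1| = 0.002078 A

Final answer: |I_R1| = 0.002078 A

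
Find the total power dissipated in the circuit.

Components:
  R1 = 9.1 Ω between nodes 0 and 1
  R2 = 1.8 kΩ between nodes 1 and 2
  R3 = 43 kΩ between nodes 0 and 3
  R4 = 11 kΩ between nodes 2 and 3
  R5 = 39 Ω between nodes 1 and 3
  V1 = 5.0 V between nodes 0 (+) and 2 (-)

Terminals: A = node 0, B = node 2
Nodal analysis, taking node 2 as the 0 V reference.
Source V1 fixes V_0 = 5 V.
KCL at each unknown node (sum of currents leaving = 0; resistances in Ω):
  Node 1: (V_1 - 5)/9.1 + (V_1 - 0)/1800 + (V_1 - V_3)/39 = 0
  Node 3: (V_3 - 5)/43000 + (V_3 - 0)/11000 + (V_3 - V_1)/39 = 0
Collecting terms (coefficients in siemens):
  0.1361·V_1 - 0.02564·V_3 = 0.5495
  0.02576·V_3 - 0.02564·V_1 = 0.0001163
Determinant D = (0.1361)(0.02576) - (-0.02564)(-0.02564) = 0.002847
V_1 = [(0.5495)(0.02576) - (-0.02564)(0.0001163)]/D = 4.971 V
V_3 = [(0.1361)(0.0001163) - (0.5495)(-0.02564)]/D = 4.953 V
Power in each resistor, P = (ΔV)²/R:
  P_R1 = (5 - 4.971)²/9.1 = 0.00009381 W
  P_R2 = (4.971 - 0)²/1800 = 0.01373 W
  P_R3 = (5 - 4.953)²/43000 = 0.0000000508 W
  P_R4 = (0 - 4.953)²/11000 = 0.00223 W
  P_R5 = (4.971 - 4.953)²/39 = 0.00000787 W
P_total = P_R1 + P_R2 + P_R3 + P_R4 + P_R5 = 0.01606 W

Final answer: 0.01606 W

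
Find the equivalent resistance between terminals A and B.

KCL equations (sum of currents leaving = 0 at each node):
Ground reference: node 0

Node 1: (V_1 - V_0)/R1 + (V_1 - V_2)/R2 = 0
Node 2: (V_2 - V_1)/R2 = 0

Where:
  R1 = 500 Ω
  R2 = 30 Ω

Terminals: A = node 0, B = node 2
Reduce the network between node 0 (A) and node 2 (B) by series/parallel combination:
  Rs1 = R1 + R2 (series, joined only at node 1) = 500 + 30 = 530 Ω
R_eq = 530 Ω

Final answer: 530 Ω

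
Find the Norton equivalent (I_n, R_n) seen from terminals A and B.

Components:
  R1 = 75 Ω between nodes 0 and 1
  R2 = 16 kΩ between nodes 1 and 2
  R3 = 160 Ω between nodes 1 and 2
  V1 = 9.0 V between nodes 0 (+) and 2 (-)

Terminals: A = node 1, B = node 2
Find the Thévenin equivalent first; then I_n = V_th/R_th and R_n = R_th.
Step 1 — V_th is the open-circuit voltage V_A - V_B (nothing connected across the terminals).
Nodal analysis, taking node 2 as the 0 V reference.
Source V1 fixes V_0 = 9 V.
KCL at each unknown node (sum of currents leaving = 0; resistances in Ω):
  Node 1: (V_1 - 9)/75 + (V_1 - 0)/16000 + (V_1 - 0)/160 = 0
Collecting terms: 0.01965 × V_1 = 0.12  =>  V_1 = 6.108 V
V_th = V_1 - V_2 = 6.108 - 0 = 6.108 V
Step 2 — R_th: zero the source — replace V1 by a short circuit (node 2 merges into node 0) — and find the resistance seen between A (node 1) and B (node 0).
Reduce the network between node 1 (A) and node 0 (B) by series/parallel combination:
  Rp1 = R1 ‖ R2 ‖ R3 (parallel, all between nodes 0 and 1) = 1/(1/75 + 1/16000 + 1/160) = 50.9 Ω
R_th = 50.9 Ω
I_n = V_th/R_th = 6.108/50.9 = 0.12 A, and R_n = R_th = 50.9 Ω

Final answer: I_n = 0.12 A, R_n = 50.9 Ω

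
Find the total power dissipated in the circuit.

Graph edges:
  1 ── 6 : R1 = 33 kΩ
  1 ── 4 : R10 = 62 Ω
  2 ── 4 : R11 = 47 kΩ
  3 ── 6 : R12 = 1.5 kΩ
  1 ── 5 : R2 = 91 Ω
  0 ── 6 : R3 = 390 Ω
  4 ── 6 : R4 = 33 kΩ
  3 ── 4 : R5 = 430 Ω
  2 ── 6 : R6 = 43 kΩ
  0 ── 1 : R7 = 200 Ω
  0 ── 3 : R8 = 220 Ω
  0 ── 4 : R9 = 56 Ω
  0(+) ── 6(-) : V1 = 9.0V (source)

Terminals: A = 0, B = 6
Nodal analysis, taking node 6 as the 0 V reference.
Source V1 fixes V_0 = 9 V.
KCL at each unknown node (sum of currents leaving = 0; resistances in Ω):
  Node 1: (V_1 - 0)/33000 + (V_1 - V_5)/91 + (V_1 - 9)/200 + (V_1 - V_4)/62 = 0
  Node 2: (V_2 - 0)/43000 + (V_2 - V_4)/47000 = 0
  Node 3: (V_3 - V_4)/430 + (V_3 - 9)/220 + (V_3 - 0)/1500 = 0
  Node 4: (V_4 - 0)/33000 + (V_4 - V_3)/430 + (V_4 - 9)/56 + (V_4 - V_1)/62 + (V_4 - V_2)/47000 = 0
  Node 5: (V_5 - V_1)/91 = 0
Collecting terms (coefficients in siemens):
  0.03215·V_1 - 0.01613·V_4 - 0.01099·V_5 = 0.045
  0.00004453·V_2 - 0.00002128·V_4 = 0
  0.007538·V_3 - 0.002326·V_4 = 0.04091
  0.03636·V_4 - 0.01613·V_1 - 0.00002128·V_2 - 0.002326·V_3 = 0.1607
  0.01099·V_5 - 0.01099·V_1 = 0
Solving these 5 simultaneous equations (Gaussian elimination) gives:
  V_1 = 8.908 V, V_2 = 4.25 V, V_3 = 8.172 V, V_4 = 8.896 V
  V_5 = 8.908 V
Power in each resistor, P = (ΔV)²/R:
  P_R1 = (8.908 - 0)²/33000 = 0.002404 W
  P_R2 = (8.908 - 8.908)²/91 = 0 W
  P_R3 = (9 - 0)²/390 = 0.2077 W
  P_R4 = (8.896 - 0)²/33000 = 0.002398 W
  P_R5 = (8.172 - 8.896)²/430 = 0.001219 W
  P_R6 = (4.25 - 0)²/43000 = 0.0004201 W
  P_R7 = (9 - 8.908)²/200 = 0.0000426 W
  P_R8 = (9 - 8.172)²/220 = 0.003117 W
  P_R9 = (9 - 8.896)²/56 = 0.0001938 W
  P_R10 = (8.908 - 8.896)²/62 = 0.000002276 W
  P_R11 = (4.25 - 8.896)²/47000 = 0.0004592 W
  P_R12 = (8.172 - 0)²/1500 = 0.04452 W
P_total = P_R1 + P_R2 + P_R3 + P_R4 + P_R5 + P_R6 + P_R7 + P_R8 + P_R9 + P_R10 + P_R11 + P_R12 = 0.2625 W

Final answer: 0.2625 W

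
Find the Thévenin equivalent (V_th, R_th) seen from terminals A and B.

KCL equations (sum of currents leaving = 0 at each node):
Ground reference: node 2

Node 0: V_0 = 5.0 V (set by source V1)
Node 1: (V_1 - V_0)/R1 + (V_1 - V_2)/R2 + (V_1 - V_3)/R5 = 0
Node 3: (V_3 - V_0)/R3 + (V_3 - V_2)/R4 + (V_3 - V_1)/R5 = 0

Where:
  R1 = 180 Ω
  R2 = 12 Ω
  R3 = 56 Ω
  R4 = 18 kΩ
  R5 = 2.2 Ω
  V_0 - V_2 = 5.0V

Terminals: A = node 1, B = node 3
Step 1 — V_th is the open-circuit voltage V_A - V_B (nothing connected across the terminals).
Nodal analysis, taking node 2 as the 0 V reference.
Source V1 fixes V_0 = 5 V.
KCL at each unknown node (sum of currents leaving = 0; resistances in Ω):
  Node 1: (V_1 - 5)/180 + (V_1 - 0)/12 + (V_1 - V_3)/2.2 = 0
  Node 3: (V_3 - 5)/56 + (V_3 - 0)/18000 + (V_3 - V_1)/2.2 = 0
Collecting terms (coefficients in siemens):
  0.5434·V_1 - 0.4545·V_3 = 0.02778
  0.4725·V_3 - 0.4545·V_1 = 0.08929
Determinant D = (0.5434)(0.4725) - (-0.4545)(-0.4545) = 0.05014
V_1 = [(0.02778)(0.4725) - (-0.4545)(0.08929)]/D = 1.071 V
V_3 = [(0.5434)(0.08929) - (0.02778)(-0.4545)]/D = 1.22 V
V_th = V_1 - V_3 = 1.071 - 1.22 = -0.1484 V
Step 2 — R_th: zero the source — replace V1 by a short circuit (node 2 merges into node 0) — and find the resistance seen between A (node 1) and B (node 3).
Reduce the network between node 1 (A) and node 3 (B) by series/parallel combination:
  Rp1 = R1 ‖ R2 (parallel, both between nodes 0 and 1) = 1/(1/180 + 1/12) = 11.25 Ω
  Rp2 = R3 ‖ R4 (parallel, both between nodes 0 and 3) = 1/(1/56 + 1/18000) = 55.83 Ω
  Rs1 = Rp1 + Rp2 (series, joined only at node 0) = 11.25 + 55.83 = 67.08 Ω
  Rp3 = R5 ‖ Rs1 (parallel, both between nodes 1 and 3) = 1/(1/2.2 + 1/67.08) = 2.13 Ω
R_th = 2.13 Ω

Final answer: V_th = -0.1484 V, R_th = 2.13 Ω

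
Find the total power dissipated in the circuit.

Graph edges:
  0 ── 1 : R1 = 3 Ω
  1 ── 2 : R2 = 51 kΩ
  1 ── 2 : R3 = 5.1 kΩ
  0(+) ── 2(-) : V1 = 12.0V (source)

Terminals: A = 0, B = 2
Nodal analysis, taking node 2 as the 0 V reference.
Source V1 fixes V_0 = 12 V.
KCL at each unknown node (sum of currents leaving = 0; resistances in Ω):
  Node 1: (V_1 - 12)/3 + (V_1 - 0)/51000 + (V_1 - 0)/5100 = 0
Collecting terms: 0.3335 × V_1 = 4  =>  V_1 = 11.99 V
Power in each resistor, P = (ΔV)²/R:
  P_R1 = (12 - 11.99)²/3 = 0.00002007 W
  P_R2 = (11.99 - 0)²/51000 = 0.00282 W
  P_R3 = (11.99 - 0)²/5100 = 0.0282 W
P_total = P_R1 + P_R2 + P_R3 = 0.03104 W

Final answer: 0.03104 W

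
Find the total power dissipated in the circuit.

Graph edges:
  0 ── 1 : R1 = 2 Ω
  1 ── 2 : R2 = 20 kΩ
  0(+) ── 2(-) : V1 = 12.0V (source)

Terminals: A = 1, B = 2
Nodal analysis, taking node 2 as the 0 V reference.
Source V1 fixes V_0 = 12 V.
KCL at each unknown node (sum of currents leaving = 0; resistances in Ω):
  Node 1: (V_1 - 12)/2 + (V_1 - 0)/20000 = 0
Collecting terms: 0.5 × V_1 = 6  =>  V_1 = 12 V
Power in each resistor, P = (ΔV)²/R:
  P_R1 = (12 - 12)²/2 = 0.0000007199 W
  P_R2 = (12 - 0)²/20000 = 0.007199 W
P_total = P_R1 + P_R2 = 0.007199 W

Final answer: 0.007199 W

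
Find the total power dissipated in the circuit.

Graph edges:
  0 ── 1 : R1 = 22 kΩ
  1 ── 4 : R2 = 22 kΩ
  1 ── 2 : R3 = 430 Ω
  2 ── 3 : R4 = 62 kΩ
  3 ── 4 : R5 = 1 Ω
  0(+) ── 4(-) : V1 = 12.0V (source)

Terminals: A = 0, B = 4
Nodal analysis, taking node 4 as the 0 V reference.
Source V1 fixes V_0 = 12 V.
KCL at each unknown node (sum of currents leaving = 0; resistances in Ω):
  Node 1: (V_1 - 12)/22000 + (V_1 - 0)/22000 + (V_1 - V_2)/430 = 0
  Node 2: (V_2 - V_1)/430 + (V_2 - V_3)/62000 = 0
  Node 3: (V_3 - V_2)/62000 + (V_3 - 0)/1 = 0
Collecting terms (coefficients in siemens):
  0.002416·V_1 - 0.002326·V_2 = 0.0005455
  0.002342·V_2 - 0.002326·V_1 - 0.00001613·V_3 = 0
  1·V_3 - 0.00001613·V_2 = 0
Solving these 3 simultaneous equations (Gaussian elimination) gives:
  V_1 = 5.101 V, V_2 = 5.066 V, V_3 = 0.00008171 V
Power in each resistor, P = (ΔV)²/R:
  P_R1 = (12 - 5.101)²/22000 = 0.002163 W
  P_R2 = (5.101 - 0)²/22000 = 0.001183 W
  P_R3 = (5.101 - 5.066)²/430 = 0.000002871 W
  P_R4 = (5.066 - 0.00008171)²/62000 = 0.0004139 W
  P_R5 = (0.00008171 - 0)²/1 = 0.000000006676 W
P_total = P_R1 + P_R2 + P_R3 + P_R4 + P_R5 = 0.003763 W

Final answer: 0.003763 W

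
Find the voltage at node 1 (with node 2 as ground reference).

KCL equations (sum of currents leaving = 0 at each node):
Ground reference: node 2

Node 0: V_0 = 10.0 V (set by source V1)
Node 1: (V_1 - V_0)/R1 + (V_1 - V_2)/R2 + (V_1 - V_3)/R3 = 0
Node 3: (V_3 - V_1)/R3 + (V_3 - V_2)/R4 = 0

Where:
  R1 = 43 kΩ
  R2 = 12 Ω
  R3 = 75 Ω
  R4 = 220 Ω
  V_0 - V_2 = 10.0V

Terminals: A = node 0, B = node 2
Nodal analysis, taking node 2 as the 0 V reference.
Source V1 fixes V_0 = 10 V.
KCL at each unknown node (sum of currents leaving = 0; resistances in Ω):
  Node 1: (V_1 - 10)/43000 + (V_1 - 0)/12 + (V_1 - V_3)/75 = 0
  Node 3: (V_3 - V_1)/75 + (V_3 - 0)/220 = 0
Collecting terms (coefficients in siemens):
  0.09669·V_1 - 0.01333·V_3 = 0.0002326
  0.01788·V_3 - 0.01333·V_1 = 0
Determinant D = (0.09669)(0.01788) - (-0.01333)(-0.01333) = 0.001551
V_1 = [(0.0002326)(0.01788) - (-0.01333)(0)]/D = 0.002681 V
V_3 = [(0.09669)(0) - (0.0002326)(-0.01333)]/D = 0.001999 V
The requested potential is V_1 = 0.002681 V.

Final answer: V_1 = 0.002681 V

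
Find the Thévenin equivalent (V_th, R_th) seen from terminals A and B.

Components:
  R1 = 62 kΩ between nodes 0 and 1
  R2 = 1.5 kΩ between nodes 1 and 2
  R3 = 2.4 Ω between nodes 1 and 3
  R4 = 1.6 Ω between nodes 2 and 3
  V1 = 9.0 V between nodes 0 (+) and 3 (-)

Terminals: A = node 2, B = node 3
Step 1 — V_th is the open-circuit voltage V_A - V_B (nothing connected across the terminals).
Nodal analysis, taking node 3 as the 0 V reference.
Source V1 fixes V_0 = 9 V.
KCL at each unknown node (sum of currents leaving = 0; resistances in Ω):
  Node 1: (V_1 - 9)/62000 + (V_1 - V_2)/1500 + (V_1 - 0)/2.4 = 0
  Node 2: (V_2 - V_1)/1500 + (V_2 - 0)/1.6 = 0
Collecting terms (coefficients in siemens):
  0.4173·V_1 - 0.0006667·V_2 = 0.0001452
  0.6257·V_2 - 0.0006667·V_1 = 0
Determinant D = (0.4173)(0.6257) - (-0.0006667)(-0.0006667) = 0.2611
V_1 = [(0.0001452)(0.6257) - (-0.0006667)(0)]/D = 0.0003478 V
V_2 = [(0.4173)(0) - (0.0001452)(-0.0006667)]/D = 0.0000003706 V
V_th = V_2 - V_3 = 0.0000003706 - 0 = 0.0000003706 V
Step 2 — R_th: zero the source — replace V1 by a short circuit (node 3 merges into node 0) — and find the resistance seen between A (node 2) and B (node 0).
Reduce the network between node 2 (A) and node 0 (B) by series/parallel combination:
  Rp1 = R1 ‖ R3 (parallel, both between nodes 0 and 1) = 1/(1/62000 + 1/2.4) = 2.4 Ω
  Rs1 = R2 + Rp1 (series, joined only at node 1) = 1500 + 2.4 = 1502 Ω
  Rp2 = R4 ‖ Rs1 (parallel, both between nodes 0 and 2) = 1/(1/1.6 + 1/1502) = 1.598 Ω
R_th = 1.598 Ω

Final answer: V_th = 3.706e-07 V, R_th = 1.598 Ω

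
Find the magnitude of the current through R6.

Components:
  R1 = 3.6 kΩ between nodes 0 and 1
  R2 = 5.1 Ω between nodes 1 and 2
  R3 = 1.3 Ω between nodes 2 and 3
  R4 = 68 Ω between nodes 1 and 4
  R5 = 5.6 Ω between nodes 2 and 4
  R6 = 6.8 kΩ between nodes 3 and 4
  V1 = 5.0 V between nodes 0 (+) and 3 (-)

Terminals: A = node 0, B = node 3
Nodal analysis, taking node 3 as the 0 V reference.
Source V1 fixes V_0 = 5 V.
KCL at each unknown node (sum of currents leaving = 0; resistances in Ω):
  Node 1: (V_1 - 5)/3600 + (V_1 - V_2)/5.1 + (V_1 - V_4)/68 = 0
  Node 2: (V_2 - V_1)/5.1 + (V_2 - 0)/1.3 + (V_2 - V_4)/5.6 = 0
  Node 4: (V_4 - V_1)/68 + (V_4 - V_2)/5.6 + (V_4 - 0)/6800 = 0
Collecting terms (coefficients in siemens):
  0.2111·V_1 - 0.1961·V_2 - 0.01471·V_4 = 0.001389
  1.144·V_2 - 0.1961·V_1 - 0.1786·V_4 = 0
  0.1934·V_4 - 0.01471·V_1 - 0.1786·V_2 = 0
Solving these 3 simultaneous equations (Gaussian elimination) gives:
  V_1 = 0.008415 V, V_2 = 0.001802 V, V_4 = 0.002303 V
I_R6 = (V_3 - V_4)/R6 = (0 - 0.002303)/6800 = -0.0000003387 A
|I_R6| = 0.0000003387 A

Final answer: |I_R6| = 3.387e-07 A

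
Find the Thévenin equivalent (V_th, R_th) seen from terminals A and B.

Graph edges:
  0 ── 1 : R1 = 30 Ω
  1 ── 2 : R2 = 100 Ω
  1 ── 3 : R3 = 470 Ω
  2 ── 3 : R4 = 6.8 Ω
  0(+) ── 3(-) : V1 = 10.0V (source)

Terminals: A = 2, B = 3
Step 1 — V_th is the open-circuit voltage V_A - V_B (nothing connected across the terminals).
Nodal analysis, taking node 3 as the 0 V reference.
Source V1 fixes V_0 = 10 V.
KCL at each unknown node (sum of currents leaving = 0; resistances in Ω):
  Node 1: (V_1 - 10)/30 + (V_1 - V_2)/100 + (V_1 - 0)/470 = 0
  Node 2: (V_2 - V_1)/100 + (V_2 - 0)/6.8 = 0
Collecting terms (coefficients in siemens):
  0.04546·V_1 - 0.01·V_2 = 0.3333
  0.1571·V_2 - 0.01·V_1 = 0
Determinant D = (0.04546)(0.1571) - (-0.01)(-0.01) = 0.00704
V_1 = [(0.3333)(0.1571) - (-0.01)(0)]/D = 7.436 V
V_2 = [(0.04546)(0) - (0.3333)(-0.01)]/D = 0.4735 V
V_th = V_2 - V_3 = 0.4735 - 0 = 0.4735 V
Step 2 — R_th: zero the source — replace V1 by a short circuit (node 3 merges into node 0) — and find the resistance seen between A (node 2) and B (node 0).
Reduce the network between node 2 (A) and node 0 (B) by series/parallel combination:
  Rp1 = R1 ‖ R3 (parallel, both between nodes 0 and 1) = 1/(1/30 + 1/470) = 28.2 Ω
  Rs1 = R2 + Rp1 (series, joined only at node 1) = 100 + 28.2 = 128.2 Ω
  Rp2 = R4 ‖ Rs1 (parallel, both between nodes 0 and 2) = 1/(1/6.8 + 1/128.2) = 6.457 Ω
R_th = 6.457 Ω

Final answer: V_th = 0.4735 V, R_th = 6.457 Ω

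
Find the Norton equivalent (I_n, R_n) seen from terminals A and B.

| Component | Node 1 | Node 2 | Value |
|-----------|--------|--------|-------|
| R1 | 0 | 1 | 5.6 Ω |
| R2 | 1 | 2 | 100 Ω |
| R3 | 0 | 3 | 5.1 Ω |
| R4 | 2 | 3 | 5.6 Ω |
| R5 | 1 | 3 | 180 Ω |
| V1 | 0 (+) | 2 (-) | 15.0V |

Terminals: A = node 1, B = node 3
Find the Thévenin equivalent first; then I_n = V_th/R_th and R_n = R_th.
Step 1 — V_th is the open-circuit voltage V_A - V_B (nothing connected across the terminals).
Nodal analysis, taking node 2 as the 0 V reference.
Source V1 fixes V_0 = 15 V.
KCL at each unknown node (sum of currents leaving = 0; resistances in Ω):
  Node 1: (V_1 - 15)/5.6 + (V_1 - 0)/100 + (V_1 - V_3)/180 = 0
  Node 3: (V_3 - 15)/5.1 + (V_3 - 0)/5.6 + (V_3 - V_1)/180 = 0
Collecting terms (coefficients in siemens):
  0.1941·V_1 - 0.005556·V_3 = 2.679
  0.3802·V_3 - 0.005556·V_1 = 2.941
Determinant D = (0.1941)(0.3802) - (-0.005556)(-0.005556) = 0.07378
V_1 = [(2.679)(0.3802) - (-0.005556)(2.941)]/D = 14.03 V
V_3 = [(0.1941)(2.941) - (2.679)(-0.005556)]/D = 7.941 V
V_th = V_1 - V_3 = 14.03 - 7.941 = 6.085 V
Step 2 — R_th: zero the source — replace V1 by a short circuit (node 2 merges into node 0) — and find the resistance seen between A (node 1) and B (node 3).
Reduce the network between node 1 (A) and node 3 (B) by series/parallel combination:
  Rp1 = R1 ‖ R2 (parallel, both between nodes 0 and 1) = 1/(1/5.6 + 1/100) = 5.303 Ω
  Rp2 = R3 ‖ R4 (parallel, both between nodes 0 and 3) = 1/(1/5.1 + 1/5.6) = 2.669 Ω
  Rs1 = Rp1 + Rp2 (series, joined only at node 0) = 5.303 + 2.669 = 7.972 Ω
  Rp3 = R5 ‖ Rs1 (parallel, both between nodes 1 and 3) = 1/(1/180 + 1/7.972) = 7.634 Ω
R_th = 7.634 Ω
I_n = V_th/R_th = 6.085/7.634 = 0.797 A, and R_n = R_th = 7.634 Ω

Final answer: I_n = 0.797 A, R_n = 7.634 Ω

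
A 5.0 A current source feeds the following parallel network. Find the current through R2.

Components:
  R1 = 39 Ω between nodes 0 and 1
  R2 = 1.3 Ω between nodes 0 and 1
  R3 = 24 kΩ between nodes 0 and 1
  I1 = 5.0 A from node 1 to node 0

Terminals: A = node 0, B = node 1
All resistors sit directly between nodes 0 and 1, so they are in parallel and share one voltage V; the full source current 5 A splits among them.
1/R_par = 1/39 + 1/1.3 + 1/24000 = 0.7949 S  =>  R_par = 1.258 Ω
V = I × R_par = 5 × 1.258 = 6.29 V
I_R2 = V/R2 = 6.29/1.3 = 4.838 A

Final answer: 4.838 A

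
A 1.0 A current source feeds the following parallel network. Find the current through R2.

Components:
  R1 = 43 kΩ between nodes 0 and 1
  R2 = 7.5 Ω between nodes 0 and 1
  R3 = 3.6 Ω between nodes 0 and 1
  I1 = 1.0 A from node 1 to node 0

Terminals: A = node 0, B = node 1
All resistors sit directly between nodes 0 and 1, so they are in parallel and share one voltage V; the full source current 1 A splits among them.
1/R_par = 1/43000 + 1/7.5 + 1/3.6 = 0.4111 S  =>  R_par = 2.432 Ω
V = I × R_par = 1 × 2.432 = 2.432 V
I_R2 = V/R2 = 2.432/7.5 = 0.3243 A

Final answer: 0.3243 A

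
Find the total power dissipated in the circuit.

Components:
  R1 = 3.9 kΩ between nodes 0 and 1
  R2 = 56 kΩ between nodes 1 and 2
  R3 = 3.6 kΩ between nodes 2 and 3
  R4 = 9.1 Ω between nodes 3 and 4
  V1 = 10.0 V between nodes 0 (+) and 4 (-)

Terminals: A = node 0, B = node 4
Nodal analysis, taking node 4 as the 0 V reference.
Source V1 fixes V_0 = 10 V.
KCL at each unknown node (sum of currents leaving = 0; resistances in Ω):
  Node 1: (V_1 - 10)/3900 + (V_1 - V_2)/56000 = 0
  Node 2: (V_2 - V_1)/56000 + (V_2 - V_3)/3600 = 0
  Node 3: (V_3 - V_2)/3600 + (V_3 - 0)/9.1 = 0
Collecting terms (coefficients in siemens):
  0.0002743·V_1 - 0.00001786·V_2 = 0.002564
  0.0002956·V_2 - 0.00001786·V_1 - 0.0002778·V_3 = 0
  0.1102·V_3 - 0.0002778·V_2 = 0
Solving these 3 simultaneous equations (Gaussian elimination) gives:
  V_1 = 9.386 V, V_2 = 0.5683 V, V_3 = 0.001433 V
Power in each resistor, P = (ΔV)²/R:
  P_R1 = (10 - 9.386)²/3900 = 0.00009669 W
  P_R2 = (9.386 - 0.5683)²/56000 = 0.001388 W
  P_R3 = (0.5683 - 0.001433)²/3600 = 0.00008925 W
  P_R4 = (0.001433 - 0)²/9.1 = 0.0000002256 W
P_total = P_R1 + P_R2 + P_R3 + P_R4 = 0.001575 W

Final answer: 0.001575 W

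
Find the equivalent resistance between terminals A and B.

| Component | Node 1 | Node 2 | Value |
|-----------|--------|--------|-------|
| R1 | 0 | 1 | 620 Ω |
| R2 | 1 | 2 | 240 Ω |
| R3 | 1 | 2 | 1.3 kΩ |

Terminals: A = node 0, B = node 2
Reduce the network between node 0 (A) and node 2 (B) by series/parallel combination:
  Rp1 = R2 ‖ R3 (parallel, both between nodes 1 and 2) = 1/(1/240 + 1/1300) = 202.6 Ω
  Rs1 = R1 + Rp1 (series, joined only at node 1) = 620 + 202.6 = 822.6 Ω
R_eq = 822.6 Ω

Final answer: 822.6 Ω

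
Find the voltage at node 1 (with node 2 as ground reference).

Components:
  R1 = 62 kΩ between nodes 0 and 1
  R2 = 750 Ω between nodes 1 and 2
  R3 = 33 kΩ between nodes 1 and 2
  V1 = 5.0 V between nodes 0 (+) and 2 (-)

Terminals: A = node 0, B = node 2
Nodal analysis, taking node 2 as the 0 V reference.
Source V1 fixes V_0 = 5 V.
KCL at each unknown node (sum of currents leaving = 0; resistances in Ω):
  Node 1: (V_1 - 5)/62000 + (V_1 - 0)/750 + (V_1 - 0)/33000 = 0
Collecting terms: 0.00138 × V_1 = 0.00008065  =>  V_1 = 0.05845 V
The requested potential is V_1 = 0.05845 V.

Final answer: V_1 = 0.05845 V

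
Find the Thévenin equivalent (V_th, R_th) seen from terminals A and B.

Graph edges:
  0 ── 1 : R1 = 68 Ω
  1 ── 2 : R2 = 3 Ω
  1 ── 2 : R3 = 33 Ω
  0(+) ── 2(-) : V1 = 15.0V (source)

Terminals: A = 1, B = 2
Step 1 — V_th is the open-circuit voltage V_A - V_B (nothing connected across the terminals).
Nodal analysis, taking node 2 as the 0 V reference.
Source V1 fixes V_0 = 15 V.
KCL at each unknown node (sum of currents leaving = 0; resistances in Ω):
  Node 1: (V_1 - 15)/68 + (V_1 - 0)/3 + (V_1 - 0)/33 = 0
Collecting terms: 0.3783 × V_1 = 0.2206  =>  V_1 = 0.583 V
V_th = V_1 - V_2 = 0.583 - 0 = 0.583 V
Step 2 — R_th: zero the source — replace V1 by a short circuit (node 2 merges into node 0) — and find the resistance seen between A (node 1) and B (node 0).
Reduce the network between node 1 (A) and node 0 (B) by series/parallel combination:
  Rp1 = R1 ‖ R2 ‖ R3 (parallel, all between nodes 0 and 1) = 1/(1/68 + 1/3 + 1/33) = 2.643 Ω
R_th = 2.643 Ω

Final answer: V_th = 0.583 V, R_th = 2.643 Ω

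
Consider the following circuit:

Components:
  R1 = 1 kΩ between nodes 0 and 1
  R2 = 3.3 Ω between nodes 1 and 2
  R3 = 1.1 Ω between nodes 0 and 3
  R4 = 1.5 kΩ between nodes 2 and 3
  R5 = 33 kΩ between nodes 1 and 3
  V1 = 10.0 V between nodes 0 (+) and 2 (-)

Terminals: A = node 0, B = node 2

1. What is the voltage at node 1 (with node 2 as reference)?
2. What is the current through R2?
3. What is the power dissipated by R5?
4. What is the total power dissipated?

Nodal analysis, taking node 2 as the 0 V reference.
Source V1 fixes V_0 = 10 V.
KCL at each unknown node (sum of currents leaving = 0; resistances in Ω):
  Node 1: (V_1 - 10)/1000 + (V_1 - 0)/3.3 + (V_1 - V_3)/33000 = 0
  Node 3: (V_3 - 10)/1.1 + (V_3 - 0)/1500 + (V_3 - V_1)/33000 = 0
Collecting terms (coefficients in siemens):
  0.3041·V_1 - 0.0000303·V_3 = 0.01
  0.9098·V_3 - 0.0000303·V_1 = 9.091
Determinant D = (0.3041)(0.9098) - (-0.0000303)(-0.0000303) = 0.2766
V_1 = [(0.01)(0.9098) - (-0.0000303)(9.091)]/D = 0.03388 V
V_3 = [(0.3041)(9.091) - (0.01)(-0.0000303)]/D = 9.992 V
Part 1:
  Read off the nodal solution: V_1 = 0.03388 V
Part 2:
  I_R2 = (V_1 - V_2)/R2 = (0.03388 - 0)/3.3 = 0.01027 A
  Magnitude: I_R2 = 0.01027 A
Part 3:
  I_R5 = (V_1 - V_3)/R5 = (0.03388 - 9.992)/33000 = -0.0003018 A
  P_R5 = I_R5² × R5 = (-0.0003018)² × 33000 = 0.003005 W
Part 4:
  Power in each resistor, P = (ΔV)²/R:
    P_R1 = (10 - 0.03388)²/1000 = 0.09932 W
    P_R2 = (0.03388 - 0)²/3.3 = 0.0003479 W
    P_R3 = (10 - 9.992)²/1.1 = 0.00005334 W
    P_R4 = (0 - 9.992)²/1500 = 0.06656 W
    P_R5 = (0.03388 - 9.992)²/33000 = 0.003005 W
  P_total = P_R1 + P_R2 + P_R3 + P_R4 + P_R5 = 0.1693 W

Final answers:
1. V_1 = 0.03388 V
2. I_R2 = 0.01027 A
3. P_R5 = 0.003005 W
4. P_total = 0.1693 W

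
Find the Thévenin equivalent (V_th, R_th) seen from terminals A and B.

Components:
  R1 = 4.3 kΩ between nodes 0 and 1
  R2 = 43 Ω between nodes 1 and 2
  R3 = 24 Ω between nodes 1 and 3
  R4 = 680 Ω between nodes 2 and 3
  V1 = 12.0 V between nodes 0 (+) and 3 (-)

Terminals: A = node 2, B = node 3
Step 1 — V_th is the open-circuit voltage V_A - V_B (nothing connected across the terminals).
Nodal analysis, taking node 3 as the 0 V reference.
Source V1 fixes V_0 = 12 V.
KCL at each unknown node (sum of currents leaving = 0; resistances in Ω):
  Node 1: (V_1 - 12)/4300 + (V_1 - V_2)/43 + (V_1 - 0)/24 = 0
  Node 2: (V_2 - V_1)/43 + (V_2 - 0)/680 = 0
Collecting terms (coefficients in siemens):
  0.06516·V_1 - 0.02326·V_2 = 0.002791
  0.02473·V_2 - 0.02326·V_1 = 0
Determinant D = (0.06516)(0.02473) - (-0.02326)(-0.02326) = 0.00107
V_1 = [(0.002791)(0.02473) - (-0.02326)(0)]/D = 0.06448 V
V_2 = [(0.06516)(0) - (0.002791)(-0.02326)]/D = 0.06064 V
V_th = V_2 - V_3 = 0.06064 - 0 = 0.06064 V
Step 2 — R_th: zero the source — replace V1 by a short circuit (node 3 merges into node 0) — and find the resistance seen between A (node 2) and B (node 0).
Reduce the network between node 2 (A) and node 0 (B) by series/parallel combination:
  Rp1 = R1 ‖ R3 (parallel, both between nodes 0 and 1) = 1/(1/4300 + 1/24) = 23.87 Ω
  Rs1 = R2 + Rp1 (series, joined only at node 1) = 43 + 23.87 = 66.87 Ω
  Rp2 = R4 ‖ Rs1 (parallel, both between nodes 0 and 2) = 1/(1/680 + 1/66.87) = 60.88 Ω
R_th = 60.88 Ω

Final answer: V_th = 0.06064 V, R_th = 60.88 Ω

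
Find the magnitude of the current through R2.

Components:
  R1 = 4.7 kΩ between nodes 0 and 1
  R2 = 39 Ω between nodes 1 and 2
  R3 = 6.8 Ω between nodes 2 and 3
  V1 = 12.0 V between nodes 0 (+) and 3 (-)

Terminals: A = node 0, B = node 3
Nodal analysis, taking node 3 as the 0 V reference.
Source V1 fixes V_0 = 12 V.
KCL at each unknown node (sum of currents leaving = 0; resistances in Ω):
  Node 1: (V_1 - 12)/4700 + (V_1 - V_2)/39 = 0
  Node 2: (V_2 - V_1)/39 + (V_2 - 0)/6.8 = 0
Collecting terms (coefficients in siemens):
  0.02585·V_1 - 0.02564·V_2 = 0.002553
  0.1727·V_2 - 0.02564·V_1 = 0
Determinant D = (0.02585)(0.1727) - (-0.02564)(-0.02564) = 0.003807
V_1 = [(0.002553)(0.1727) - (-0.02564)(0)]/D = 0.1158 V
V_2 = [(0.02585)(0) - (0.002553)(-0.02564)]/D = 0.01719 V
I_R2 = (V_1 - V_2)/R2 = (0.1158 - 0.01719)/39 = 0.002529 A
|I_R2| = 0.002529 A

Final answer: |I_R2| = 0.002529 A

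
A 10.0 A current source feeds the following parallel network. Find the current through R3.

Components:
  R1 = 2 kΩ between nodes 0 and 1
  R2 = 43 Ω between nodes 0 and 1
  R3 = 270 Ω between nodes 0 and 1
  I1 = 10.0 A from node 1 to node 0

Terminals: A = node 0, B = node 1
All resistors sit directly between nodes 0 and 1, so they are in parallel and share one voltage V; the full source current 10 A splits among them.
1/R_par = 1/2000 + 1/43 + 1/270 = 0.02746 S  =>  R_par = 36.42 Ω
V = I × R_par = 10 × 36.42 = 364.2 V
I_R3 = V/R3 = 364.2/270 = 1.349 A

Final answer: 1.349 A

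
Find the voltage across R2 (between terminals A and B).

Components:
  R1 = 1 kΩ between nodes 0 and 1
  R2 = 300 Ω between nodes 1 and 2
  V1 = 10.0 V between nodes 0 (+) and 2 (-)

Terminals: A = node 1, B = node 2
R1 and R2 are in series across V1 (node 0 → node 1 → node 2), and the output A–B is taken across R2, so this is a voltage divider.
Series current: I = V1/(R1 + R2) = 10/(1000 + 300) = 10/1300 = 0.007692 A
V_R2 = I × R2 = V1 × R2/(R1 + R2) = 10 × 300/1300 = 2.308 V

Final answer: 2.308 V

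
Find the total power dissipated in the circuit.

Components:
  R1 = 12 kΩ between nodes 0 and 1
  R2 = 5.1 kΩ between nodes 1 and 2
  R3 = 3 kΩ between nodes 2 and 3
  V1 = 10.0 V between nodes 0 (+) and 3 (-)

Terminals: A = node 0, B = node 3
Nodal analysis, taking node 3 as the 0 V reference.
Source V1 fixes V_0 = 10 V.
KCL at each unknown node (sum of currents leaving = 0; resistances in Ω):
  Node 1: (V_1 - 10)/12000 + (V_1 - V_2)/5100 = 0
  Node 2: (V_2 - V_1)/5100 + (V_2 - 0)/3000 = 0
Collecting terms (coefficients in siemens):
  0.0002794·V_1 - 0.0001961·V_2 = 0.0008333
  0.0005294·V_2 - 0.0001961·V_1 = 0
Determinant D = (0.0002794)(0.0005294) - (-0.0001961)(-0.0001961) = 0.0000001095
V_1 = [(0.0008333)(0.0005294) - (-0.0001961)(0)]/D = 4.03 V
V_2 = [(0.0002794)(0) - (0.0008333)(-0.0001961)]/D = 1.493 V
Power in each resistor, P = (ΔV)²/R:
  P_R1 = (10 - 4.03)²/12000 = 0.00297 W
  P_R2 = (4.03 - 1.493)²/5100 = 0.001262 W
  P_R3 = (1.493 - 0)²/3000 = 0.0007426 W
P_total = P_R1 + P_R2 + P_R3 = 0.004975 W

Final answer: 0.004975 W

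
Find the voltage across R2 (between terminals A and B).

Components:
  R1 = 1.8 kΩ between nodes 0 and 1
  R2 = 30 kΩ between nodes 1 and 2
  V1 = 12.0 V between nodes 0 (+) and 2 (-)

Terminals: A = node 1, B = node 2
R1 and R2 are in series across V1 (node 0 → node 1 → node 2), and the output A–B is taken across R2, so this is a voltage divider.
Series current: I = V1/(R1 + R2) = 12/(1800 + 30000) = 12/31800 = 0.0003774 A
V_R2 = I × R2 = V1 × R2/(R1 + R2) = 12 × 30000/31800 = 11.32 V

Final answer: 11.32 V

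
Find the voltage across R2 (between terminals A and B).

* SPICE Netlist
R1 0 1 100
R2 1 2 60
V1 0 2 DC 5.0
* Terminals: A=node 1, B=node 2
R1 and R2 are in series across V1 (node 0 → node 1 → node 2), and the output A–B is taken across R2, so this is a voltage divider.
Series current: I = V1/(R1 + R2) = 5/(100 + 60) = 5/160 = 0.03125 A
V_R2 = I × R2 = V1 × R2/(R1 + R2) = 5 × 60/160 = 1.875 V

Final answer: 1.875 V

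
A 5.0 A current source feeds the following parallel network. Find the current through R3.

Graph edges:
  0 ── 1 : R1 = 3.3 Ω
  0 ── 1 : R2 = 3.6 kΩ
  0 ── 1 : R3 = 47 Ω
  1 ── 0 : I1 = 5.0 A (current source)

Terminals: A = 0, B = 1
All resistors sit directly between nodes 0 and 1, so they are in parallel and share one voltage V; the full source current 5 A splits among them.
1/R_par = 1/3.3 + 1/3600 + 1/47 = 0.3246 S  =>  R_par = 3.081 Ω
V = I × R_par = 5 × 3.081 = 15.4 V
I_R3 = V/R3 = 15.4/47 = 0.3278 A

Final answer: 0.3278 A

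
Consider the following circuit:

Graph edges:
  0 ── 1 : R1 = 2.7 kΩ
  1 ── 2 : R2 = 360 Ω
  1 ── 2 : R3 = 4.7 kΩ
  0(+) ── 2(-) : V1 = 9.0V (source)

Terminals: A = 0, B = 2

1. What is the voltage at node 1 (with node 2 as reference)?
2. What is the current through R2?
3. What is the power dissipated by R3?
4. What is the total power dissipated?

Nodal analysis, taking node 2 as the 0 V reference.
Source V1 fixes V_0 = 9 V.
KCL at each unknown node (sum of currents leaving = 0; resistances in Ω):
  Node 1: (V_1 - 9)/2700 + (V_1 - 0)/360 + (V_1 - 0)/4700 = 0
Collecting terms: 0.003361 × V_1 = 0.003333  =>  V_1 = 0.9918 V
Part 1:
  Read off the nodal solution: V_1 = 0.9918 V
Part 2:
  I_R2 = (V_1 - V_2)/R2 = (0.9918 - 0)/360 = 0.002755 A
  Magnitude: I_R2 = 0.002755 A
Part 3:
  I_R3 = (V_1 - V_2)/R3 = (0.9918 - 0)/4700 = 0.000211 A
  P_R3 = I_R3² × R3 = (0.000211)² × 4700 = 0.0002093 W
Part 4:
  Power in each resistor, P = (ΔV)²/R:
    P_R1 = (9 - 0.9918)²/2700 = 0.02375 W
    P_R2 = (0.9918 - 0)²/360 = 0.002732 W
    P_R3 = (0.9918 - 0)²/4700 = 0.0002093 W
  P_total = P_R1 + P_R2 + P_R3 = 0.02669 W

Final answers:
1. V_1 = 0.9918 V
2. I_R2 = 0.002755 A
3. P_R3 = 0.0002093 W
4. P_total = 0.02669 W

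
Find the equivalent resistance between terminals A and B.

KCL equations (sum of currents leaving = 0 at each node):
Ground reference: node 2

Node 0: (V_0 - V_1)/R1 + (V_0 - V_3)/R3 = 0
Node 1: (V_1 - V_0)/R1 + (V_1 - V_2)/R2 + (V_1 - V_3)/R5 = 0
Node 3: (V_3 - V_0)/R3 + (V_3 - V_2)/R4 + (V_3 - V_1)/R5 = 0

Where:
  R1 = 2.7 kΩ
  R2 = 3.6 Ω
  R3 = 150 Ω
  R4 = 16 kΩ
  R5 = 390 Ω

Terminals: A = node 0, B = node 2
The network is not a plain series/parallel combination. Inject a 1 A test current into terminal A (node 0) and return it from terminal B (node 2); then R_eq = V_A / (1 A).
Nodal analysis, taking node 2 as the 0 V reference.
Current source I_test pushes 1 A into node 0 and draws it out of node 2.
KCL at each unknown node (sum of currents leaving = 0; resistances in Ω):
  Node 0: (V_0 - V_1)/2700 + (V_0 - V_3)/150 - 1 = 0
  Node 1: (V_1 - V_0)/2700 + (V_1 - 0)/3.6 + (V_1 - V_3)/390 = 0
  Node 3: (V_3 - V_0)/150 + (V_3 - V_1)/390 + (V_3 - 0)/16000 = 0
Collecting terms (coefficients in siemens):
  0.007037·V_0 - 0.0003704·V_1 - 0.006667·V_3 = 1
  0.2807·V_1 - 0.0003704·V_0 - 0.002564·V_3 = 0
  0.009293·V_3 - 0.006667·V_0 - 0.002564·V_1 = 0
Solving these 3 simultaneous equations (Gaussian elimination) gives:
  V_0 = 447 V, V_1 = 3.528 V, V_3 = 321.6 V
R_eq = V_0 / 1 A = 447 Ω

Final answer: 447 Ω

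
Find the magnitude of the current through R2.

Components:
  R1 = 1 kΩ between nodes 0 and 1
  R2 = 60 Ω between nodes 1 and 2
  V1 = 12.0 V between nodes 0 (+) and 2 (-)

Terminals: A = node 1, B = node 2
Nodal analysis, taking node 2 as the 0 V reference.
Source V1 fixes V_0 = 12 V.
KCL at each unknown node (sum of currents leaving = 0; resistances in Ω):
  Node 1: (V_1 - 12)/1000 + (V_1 - 0)/60 = 0
Collecting terms: 0.01767 × V_1 = 0.012  =>  V_1 = 0.6792 V
I_R2 = (V_1 - V_2)/R2 = (0.6792 - 0)/60 = 0.01132 A
|I_R2| = 0.01132 A

Final answer: |I_R2| = 0.01132 A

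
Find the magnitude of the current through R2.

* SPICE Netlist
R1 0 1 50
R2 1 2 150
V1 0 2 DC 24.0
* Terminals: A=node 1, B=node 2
Nodal analysis, taking node 2 as the 0 V reference.
Source V1 fixes V_0 = 24 V.
KCL at each unknown node (sum of currents leaving = 0; resistances in Ω):
  Node 1: (V_1 - 24)/50 + (V_1 - 0)/150 = 0
Collecting terms: 0.02667 × V_1 = 0.48  =>  V_1 = 18 V
I_R2 = (V_1 - V_2)/R2 = (18 - 0)/150 = 0.12 A
|I_R2| = 0.12 A

Final answer: |I_R2| = 0.12 A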